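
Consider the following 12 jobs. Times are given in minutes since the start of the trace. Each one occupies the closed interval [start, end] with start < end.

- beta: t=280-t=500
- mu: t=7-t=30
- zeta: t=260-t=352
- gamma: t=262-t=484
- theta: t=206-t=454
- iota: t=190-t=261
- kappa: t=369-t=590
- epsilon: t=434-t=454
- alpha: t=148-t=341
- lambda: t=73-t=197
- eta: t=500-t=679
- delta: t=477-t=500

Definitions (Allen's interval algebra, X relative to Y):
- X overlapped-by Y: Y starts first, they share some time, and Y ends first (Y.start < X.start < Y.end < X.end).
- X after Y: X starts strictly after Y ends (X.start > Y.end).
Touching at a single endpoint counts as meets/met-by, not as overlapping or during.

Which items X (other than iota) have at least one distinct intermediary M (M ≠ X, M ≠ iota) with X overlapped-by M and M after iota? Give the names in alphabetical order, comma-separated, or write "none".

beta, delta, eta, kappa

Target iota = [t=190, t=261].
Intermediaries M with M after iota: beta, delta, epsilon, eta, gamma, kappa.
Via beta — items with X overlapped-by beta: kappa.
Via delta — items with X overlapped-by delta: none.
Via epsilon — items with X overlapped-by epsilon: none.
Via eta — items with X overlapped-by eta: none.
Via gamma — items with X overlapped-by gamma: beta, delta, kappa.
Via kappa — items with X overlapped-by kappa: eta.
Union: beta, delta, eta, kappa.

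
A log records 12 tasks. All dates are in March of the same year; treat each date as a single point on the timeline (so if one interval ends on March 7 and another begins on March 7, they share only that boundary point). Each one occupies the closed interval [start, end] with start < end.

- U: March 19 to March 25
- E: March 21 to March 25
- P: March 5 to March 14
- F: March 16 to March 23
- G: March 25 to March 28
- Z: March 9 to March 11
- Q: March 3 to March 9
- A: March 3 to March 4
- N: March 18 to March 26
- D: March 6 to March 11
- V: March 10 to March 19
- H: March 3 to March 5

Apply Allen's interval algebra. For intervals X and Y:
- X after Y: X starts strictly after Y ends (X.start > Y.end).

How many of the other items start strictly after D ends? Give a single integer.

Target D = [March 6, March 11].
A [March 3, March 4] → before → no.
E [March 21, March 25] → after → counts.
F [March 16, March 23] → after → counts.
G [March 25, March 28] → after → counts.
H [March 3, March 5] → before → no.
N [March 18, March 26] → after → counts.
P [March 5, March 14] → contains → no.
Q [March 3, March 9] → overlaps → no.
U [March 19, March 25] → after → counts.
V [March 10, March 19] → overlapped-by → no.
Z [March 9, March 11] → finishes → no.
Total: 5.

5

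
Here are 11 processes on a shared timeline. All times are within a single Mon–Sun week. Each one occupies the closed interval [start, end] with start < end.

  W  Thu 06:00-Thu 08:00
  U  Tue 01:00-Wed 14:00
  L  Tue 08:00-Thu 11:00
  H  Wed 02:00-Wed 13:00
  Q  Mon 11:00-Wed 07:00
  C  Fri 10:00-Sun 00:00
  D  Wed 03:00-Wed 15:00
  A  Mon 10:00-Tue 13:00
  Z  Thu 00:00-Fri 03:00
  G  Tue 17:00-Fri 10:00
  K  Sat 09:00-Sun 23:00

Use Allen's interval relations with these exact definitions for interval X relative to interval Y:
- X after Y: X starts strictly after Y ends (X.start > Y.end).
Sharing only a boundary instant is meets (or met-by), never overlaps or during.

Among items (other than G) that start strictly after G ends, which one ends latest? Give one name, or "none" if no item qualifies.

K

Target G = [Tue 17:00, Fri 10:00].
A [Mon 10:00, Tue 13:00] → before → excluded.
C [Fri 10:00, Sun 00:00] → met-by → excluded.
D [Wed 03:00, Wed 15:00] → during → excluded.
H [Wed 02:00, Wed 13:00] → during → excluded.
K [Sat 09:00, Sun 23:00] → after → candidate.
L [Tue 08:00, Thu 11:00] → overlaps → excluded.
Q [Mon 11:00, Wed 07:00] → overlaps → excluded.
U [Tue 01:00, Wed 14:00] → overlaps → excluded.
W [Thu 06:00, Thu 08:00] → during → excluded.
Z [Thu 00:00, Fri 03:00] → during → excluded.
Among candidates, latest end is Sun 23:00 → K.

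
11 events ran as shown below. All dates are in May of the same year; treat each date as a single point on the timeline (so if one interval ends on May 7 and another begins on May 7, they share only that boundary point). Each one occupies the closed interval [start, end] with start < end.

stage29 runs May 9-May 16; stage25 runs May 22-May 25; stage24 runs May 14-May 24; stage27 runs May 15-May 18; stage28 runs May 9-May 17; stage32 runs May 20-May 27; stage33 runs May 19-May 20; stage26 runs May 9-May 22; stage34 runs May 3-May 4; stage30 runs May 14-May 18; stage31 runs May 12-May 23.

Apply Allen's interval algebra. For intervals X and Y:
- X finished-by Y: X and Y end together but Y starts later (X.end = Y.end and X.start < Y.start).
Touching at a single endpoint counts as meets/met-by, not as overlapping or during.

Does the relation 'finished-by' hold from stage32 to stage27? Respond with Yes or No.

No

stage32 = [May 20, May 27], stage27 = [May 15, May 18].
Actual relation of stage32 to stage27: after.
Asked whether 'finished-by' holds → No.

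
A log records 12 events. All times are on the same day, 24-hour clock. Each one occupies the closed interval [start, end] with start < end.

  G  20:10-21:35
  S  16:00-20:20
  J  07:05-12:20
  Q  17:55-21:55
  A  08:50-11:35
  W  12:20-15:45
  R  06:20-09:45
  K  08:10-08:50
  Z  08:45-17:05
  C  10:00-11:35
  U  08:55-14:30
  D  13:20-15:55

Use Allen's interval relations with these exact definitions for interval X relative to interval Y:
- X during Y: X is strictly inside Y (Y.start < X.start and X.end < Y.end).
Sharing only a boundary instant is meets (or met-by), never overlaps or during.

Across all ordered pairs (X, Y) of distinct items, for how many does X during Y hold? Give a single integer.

Checking all 132 ordered pairs for relation 'during'; matching pairs in alphabetical order:
(A, J): A during J ✓
(A, Z): A during Z ✓
(C, J): C during J ✓
(C, U): C during U ✓
(C, Z): C during Z ✓
(D, Z): D during Z ✓
(G, Q): G during Q ✓
(K, J): K during J ✓
(K, R): K during R ✓
(U, Z): U during Z ✓
(W, Z): W during Z ✓
Count: 11.

11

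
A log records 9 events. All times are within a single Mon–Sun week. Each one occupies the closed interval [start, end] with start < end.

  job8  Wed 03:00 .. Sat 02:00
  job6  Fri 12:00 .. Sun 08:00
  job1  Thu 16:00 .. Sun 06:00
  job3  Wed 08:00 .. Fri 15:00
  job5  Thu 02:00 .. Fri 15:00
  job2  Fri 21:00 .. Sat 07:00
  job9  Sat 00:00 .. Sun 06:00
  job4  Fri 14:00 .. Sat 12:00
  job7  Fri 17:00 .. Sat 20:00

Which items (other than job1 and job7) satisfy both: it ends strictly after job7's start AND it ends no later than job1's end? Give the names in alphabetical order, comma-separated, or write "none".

Conditions: its end is strictly after job7's start (X.end > Fri 17:00) AND its end is no later than job1's end (X.end <= Sun 06:00).
job2: end Sat 07:00 > Fri 17:00? ✓; end Sat 07:00 <= Sun 06:00? ✓ → yes.
job3: end Fri 15:00 > Fri 17:00? ✗; end Fri 15:00 <= Sun 06:00? ✓ → no.
job4: end Sat 12:00 > Fri 17:00? ✓; end Sat 12:00 <= Sun 06:00? ✓ → yes.
job5: end Fri 15:00 > Fri 17:00? ✗; end Fri 15:00 <= Sun 06:00? ✓ → no.
job6: end Sun 08:00 > Fri 17:00? ✓; end Sun 08:00 <= Sun 06:00? ✗ → no.
job8: end Sat 02:00 > Fri 17:00? ✓; end Sat 02:00 <= Sun 06:00? ✓ → yes.
job9: end Sun 06:00 > Fri 17:00? ✓; end Sun 06:00 <= Sun 06:00? ✓ → yes.
Result: job2, job4, job8, job9.

job2, job4, job8, job9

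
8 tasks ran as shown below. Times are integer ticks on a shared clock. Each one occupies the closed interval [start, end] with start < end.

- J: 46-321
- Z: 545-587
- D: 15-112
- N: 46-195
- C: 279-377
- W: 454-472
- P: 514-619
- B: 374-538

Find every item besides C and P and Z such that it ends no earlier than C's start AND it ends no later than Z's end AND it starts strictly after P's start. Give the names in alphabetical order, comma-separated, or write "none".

none

Conditions: its end is no earlier than C's start (X.end >= 279) AND its end is no later than Z's end (X.end <= 587) AND its start is strictly after P's start (X.start > 514).
B: end 538 >= 279? ✓; end 538 <= 587? ✓; start 374 > 514? ✗ → no.
D: end 112 >= 279? ✗; end 112 <= 587? ✓; start 15 > 514? ✗ → no.
J: end 321 >= 279? ✓; end 321 <= 587? ✓; start 46 > 514? ✗ → no.
N: end 195 >= 279? ✗; end 195 <= 587? ✓; start 46 > 514? ✗ → no.
W: end 472 >= 279? ✓; end 472 <= 587? ✓; start 454 > 514? ✗ → no.
Result: none.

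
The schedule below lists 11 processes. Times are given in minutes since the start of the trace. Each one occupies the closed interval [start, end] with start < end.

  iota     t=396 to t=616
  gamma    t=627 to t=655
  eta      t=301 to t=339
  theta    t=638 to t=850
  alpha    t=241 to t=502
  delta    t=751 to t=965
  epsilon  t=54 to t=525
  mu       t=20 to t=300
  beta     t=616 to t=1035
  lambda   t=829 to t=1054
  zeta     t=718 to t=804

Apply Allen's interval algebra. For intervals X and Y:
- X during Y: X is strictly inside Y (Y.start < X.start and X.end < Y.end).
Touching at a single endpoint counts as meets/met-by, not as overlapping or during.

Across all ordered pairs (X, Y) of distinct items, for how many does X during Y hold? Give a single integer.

8

Checking all 110 ordered pairs for relation 'during'; matching pairs in alphabetical order:
(alpha, epsilon): alpha during epsilon ✓
(delta, beta): delta during beta ✓
(eta, alpha): eta during alpha ✓
(eta, epsilon): eta during epsilon ✓
(gamma, beta): gamma during beta ✓
(theta, beta): theta during beta ✓
(zeta, beta): zeta during beta ✓
(zeta, theta): zeta during theta ✓
Count: 8.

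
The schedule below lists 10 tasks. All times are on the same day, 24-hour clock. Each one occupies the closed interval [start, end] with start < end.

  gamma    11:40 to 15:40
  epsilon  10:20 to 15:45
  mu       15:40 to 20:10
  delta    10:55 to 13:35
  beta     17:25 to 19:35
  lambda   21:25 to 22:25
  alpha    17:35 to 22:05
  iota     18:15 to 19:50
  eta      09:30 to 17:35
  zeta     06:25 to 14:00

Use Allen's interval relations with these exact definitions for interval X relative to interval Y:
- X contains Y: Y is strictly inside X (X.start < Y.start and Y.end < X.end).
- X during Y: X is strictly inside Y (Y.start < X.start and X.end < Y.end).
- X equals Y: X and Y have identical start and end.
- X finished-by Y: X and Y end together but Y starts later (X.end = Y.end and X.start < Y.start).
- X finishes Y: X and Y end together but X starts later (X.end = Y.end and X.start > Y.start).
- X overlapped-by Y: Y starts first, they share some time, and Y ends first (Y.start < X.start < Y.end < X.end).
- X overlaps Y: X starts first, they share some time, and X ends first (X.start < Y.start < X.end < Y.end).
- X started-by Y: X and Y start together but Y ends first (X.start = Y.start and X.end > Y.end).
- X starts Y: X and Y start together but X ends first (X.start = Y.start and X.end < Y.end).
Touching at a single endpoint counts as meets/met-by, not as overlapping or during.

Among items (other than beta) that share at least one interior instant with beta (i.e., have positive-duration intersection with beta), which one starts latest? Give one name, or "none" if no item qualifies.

iota

Target beta = [17:25, 19:35].
alpha [17:35, 22:05] → overlapped-by → candidate.
delta [10:55, 13:35] → before → excluded.
epsilon [10:20, 15:45] → before → excluded.
eta [09:30, 17:35] → overlaps → candidate.
gamma [11:40, 15:40] → before → excluded.
iota [18:15, 19:50] → overlapped-by → candidate.
lambda [21:25, 22:25] → after → excluded.
mu [15:40, 20:10] → contains → candidate.
zeta [06:25, 14:00] → before → excluded.
Among candidates, latest start is 18:15 → iota.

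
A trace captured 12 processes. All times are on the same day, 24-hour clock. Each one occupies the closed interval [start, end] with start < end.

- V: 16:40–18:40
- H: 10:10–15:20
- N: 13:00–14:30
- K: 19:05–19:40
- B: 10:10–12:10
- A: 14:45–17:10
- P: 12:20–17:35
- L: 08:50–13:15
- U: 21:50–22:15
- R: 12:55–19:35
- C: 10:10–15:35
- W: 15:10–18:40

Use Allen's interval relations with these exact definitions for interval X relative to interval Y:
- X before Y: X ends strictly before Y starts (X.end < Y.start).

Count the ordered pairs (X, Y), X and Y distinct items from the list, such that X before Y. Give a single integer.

34

Checking all 132 ordered pairs for relation 'before'; matching pairs in alphabetical order:
(A, K): A before K ✓
(A, U): A before U ✓
(B, A): B before A ✓
(B, K): B before K ✓
(B, N): B before N ✓
(B, P): B before P ✓
(B, R): B before R ✓
(B, U): B before U ✓
(B, V): B before V ✓
(B, W): B before W ✓
(C, K): C before K ✓
(C, U): C before U ✓
(C, V): C before V ✓
(H, K): H before K ✓
(H, U): H before U ✓
(H, V): H before V ✓
(K, U): K before U ✓
(L, A): L before A ✓
(L, K): L before K ✓
(L, U): L before U ✓
(L, V): L before V ✓
(L, W): L before W ✓
(N, A): N before A ✓
(N, K): N before K ✓
... plus 10 further pairs not listed.
Count: 34.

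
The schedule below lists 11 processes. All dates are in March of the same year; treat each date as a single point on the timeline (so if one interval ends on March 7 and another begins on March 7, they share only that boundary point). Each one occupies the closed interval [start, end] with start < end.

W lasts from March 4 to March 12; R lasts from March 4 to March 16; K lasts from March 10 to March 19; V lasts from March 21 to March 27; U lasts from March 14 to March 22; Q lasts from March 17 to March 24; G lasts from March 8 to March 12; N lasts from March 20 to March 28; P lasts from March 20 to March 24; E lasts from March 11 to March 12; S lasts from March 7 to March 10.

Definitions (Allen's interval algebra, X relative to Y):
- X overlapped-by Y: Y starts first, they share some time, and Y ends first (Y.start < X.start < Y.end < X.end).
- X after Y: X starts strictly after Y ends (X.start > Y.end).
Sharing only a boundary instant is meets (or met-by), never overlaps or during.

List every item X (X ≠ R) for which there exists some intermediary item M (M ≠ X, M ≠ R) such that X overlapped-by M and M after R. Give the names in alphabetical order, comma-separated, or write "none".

N, V

Target R = [March 4, March 16].
Intermediaries M with M after R: N, P, Q, V.
Via N — items with X overlapped-by N: none.
Via P — items with X overlapped-by P: V.
Via Q — items with X overlapped-by Q: N, V.
Via V — items with X overlapped-by V: none.
Union: N, V.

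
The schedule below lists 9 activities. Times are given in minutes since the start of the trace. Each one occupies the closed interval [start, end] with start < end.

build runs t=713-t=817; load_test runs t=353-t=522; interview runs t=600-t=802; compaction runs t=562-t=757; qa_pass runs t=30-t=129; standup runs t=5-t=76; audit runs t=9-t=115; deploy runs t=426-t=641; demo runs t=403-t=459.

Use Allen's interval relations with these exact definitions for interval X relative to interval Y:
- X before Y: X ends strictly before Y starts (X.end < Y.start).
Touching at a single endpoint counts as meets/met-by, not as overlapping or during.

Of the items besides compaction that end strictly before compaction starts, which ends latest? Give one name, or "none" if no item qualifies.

load_test

Target compaction = [t=562, t=757].
audit [t=9, t=115] → before → candidate.
build [t=713, t=817] → overlapped-by → excluded.
demo [t=403, t=459] → before → candidate.
deploy [t=426, t=641] → overlaps → excluded.
interview [t=600, t=802] → overlapped-by → excluded.
load_test [t=353, t=522] → before → candidate.
qa_pass [t=30, t=129] → before → candidate.
standup [t=5, t=76] → before → candidate.
Among candidates, latest end is t=522 → load_test.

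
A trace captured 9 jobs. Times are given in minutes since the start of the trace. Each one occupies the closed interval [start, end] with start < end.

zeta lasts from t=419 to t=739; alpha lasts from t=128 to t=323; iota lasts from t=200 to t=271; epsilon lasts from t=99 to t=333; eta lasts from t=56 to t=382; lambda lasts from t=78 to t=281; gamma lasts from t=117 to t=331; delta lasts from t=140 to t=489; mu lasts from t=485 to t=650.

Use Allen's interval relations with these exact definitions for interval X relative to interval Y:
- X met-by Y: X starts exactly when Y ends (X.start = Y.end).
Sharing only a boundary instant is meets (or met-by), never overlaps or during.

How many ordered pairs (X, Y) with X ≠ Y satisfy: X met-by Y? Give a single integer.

0

Checking all 72 ordered pairs for relation 'met-by'; matching pairs in alphabetical order:
No pair satisfies it.
Count: 0.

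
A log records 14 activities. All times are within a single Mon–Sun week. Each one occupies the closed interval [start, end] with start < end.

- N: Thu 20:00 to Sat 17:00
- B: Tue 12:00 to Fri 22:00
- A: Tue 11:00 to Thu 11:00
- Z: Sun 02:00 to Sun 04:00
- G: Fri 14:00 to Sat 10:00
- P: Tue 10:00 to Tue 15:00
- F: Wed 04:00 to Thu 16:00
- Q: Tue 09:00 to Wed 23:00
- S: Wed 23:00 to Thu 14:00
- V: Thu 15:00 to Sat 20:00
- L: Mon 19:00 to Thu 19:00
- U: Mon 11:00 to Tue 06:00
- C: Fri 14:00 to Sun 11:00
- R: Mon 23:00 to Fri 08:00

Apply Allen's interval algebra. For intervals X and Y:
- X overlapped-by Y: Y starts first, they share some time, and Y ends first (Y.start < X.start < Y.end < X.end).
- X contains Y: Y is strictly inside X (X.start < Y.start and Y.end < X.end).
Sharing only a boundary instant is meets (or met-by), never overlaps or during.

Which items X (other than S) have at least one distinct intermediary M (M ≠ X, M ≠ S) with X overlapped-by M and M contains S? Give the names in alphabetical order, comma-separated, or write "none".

B, C, G, N, R, V

Target S = [Wed 23:00, Thu 14:00].
Intermediaries M with M contains S: B, F, L, R.
Via B — items with X overlapped-by B: C, G, N, V.
Via F — items with X overlapped-by F: V.
Via L — items with X overlapped-by L: B, R, V.
Via R — items with X overlapped-by R: B, N, V.
Union: B, C, G, N, R, V.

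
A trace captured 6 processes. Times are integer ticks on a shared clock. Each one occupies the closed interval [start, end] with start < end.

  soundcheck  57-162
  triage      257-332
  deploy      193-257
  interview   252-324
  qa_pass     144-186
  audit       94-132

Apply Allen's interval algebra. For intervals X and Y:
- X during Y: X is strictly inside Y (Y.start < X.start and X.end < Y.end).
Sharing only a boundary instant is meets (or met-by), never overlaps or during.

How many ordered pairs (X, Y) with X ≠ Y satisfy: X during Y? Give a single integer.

1

Checking all 30 ordered pairs for relation 'during'; matching pairs in alphabetical order:
(audit, soundcheck): audit during soundcheck ✓
Count: 1.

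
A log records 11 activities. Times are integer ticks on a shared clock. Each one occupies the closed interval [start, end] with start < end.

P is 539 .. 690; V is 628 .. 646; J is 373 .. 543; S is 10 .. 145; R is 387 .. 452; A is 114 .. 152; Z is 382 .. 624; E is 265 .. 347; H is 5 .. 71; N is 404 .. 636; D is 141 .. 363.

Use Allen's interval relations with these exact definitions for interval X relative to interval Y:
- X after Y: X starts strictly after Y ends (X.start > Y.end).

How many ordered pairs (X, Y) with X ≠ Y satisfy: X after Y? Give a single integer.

Checking all 110 ordered pairs for relation 'after'; matching pairs in alphabetical order:
(A, H): A after H ✓
(D, H): D after H ✓
(E, A): E after A ✓
(E, H): E after H ✓
(E, S): E after S ✓
(J, A): J after A ✓
(J, D): J after D ✓
(J, E): J after E ✓
(J, H): J after H ✓
(J, S): J after S ✓
(N, A): N after A ✓
(N, D): N after D ✓
(N, E): N after E ✓
(N, H): N after H ✓
(N, S): N after S ✓
(P, A): P after A ✓
(P, D): P after D ✓
(P, E): P after E ✓
(P, H): P after H ✓
(P, R): P after R ✓
(P, S): P after S ✓
(R, A): R after A ✓
(R, D): R after D ✓
(R, E): R after E ✓
... plus 15 further pairs not listed.
Count: 39.

39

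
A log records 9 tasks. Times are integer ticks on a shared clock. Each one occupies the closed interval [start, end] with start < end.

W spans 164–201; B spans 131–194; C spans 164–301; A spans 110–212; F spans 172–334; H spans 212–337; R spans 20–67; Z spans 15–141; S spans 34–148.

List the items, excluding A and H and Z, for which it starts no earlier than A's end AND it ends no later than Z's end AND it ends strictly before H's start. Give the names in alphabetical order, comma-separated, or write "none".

Conditions: its start is no earlier than A's end (X.start >= 212) AND its end is no later than Z's end (X.end <= 141) AND its end is strictly before H's start (X.end < 212).
B: start 131 >= 212? ✗; end 194 <= 141? ✗; end 194 < 212? ✓ → no.
C: start 164 >= 212? ✗; end 301 <= 141? ✗; end 301 < 212? ✗ → no.
F: start 172 >= 212? ✗; end 334 <= 141? ✗; end 334 < 212? ✗ → no.
R: start 20 >= 212? ✗; end 67 <= 141? ✓; end 67 < 212? ✓ → no.
S: start 34 >= 212? ✗; end 148 <= 141? ✗; end 148 < 212? ✓ → no.
W: start 164 >= 212? ✗; end 201 <= 141? ✗; end 201 < 212? ✓ → no.
Result: none.

none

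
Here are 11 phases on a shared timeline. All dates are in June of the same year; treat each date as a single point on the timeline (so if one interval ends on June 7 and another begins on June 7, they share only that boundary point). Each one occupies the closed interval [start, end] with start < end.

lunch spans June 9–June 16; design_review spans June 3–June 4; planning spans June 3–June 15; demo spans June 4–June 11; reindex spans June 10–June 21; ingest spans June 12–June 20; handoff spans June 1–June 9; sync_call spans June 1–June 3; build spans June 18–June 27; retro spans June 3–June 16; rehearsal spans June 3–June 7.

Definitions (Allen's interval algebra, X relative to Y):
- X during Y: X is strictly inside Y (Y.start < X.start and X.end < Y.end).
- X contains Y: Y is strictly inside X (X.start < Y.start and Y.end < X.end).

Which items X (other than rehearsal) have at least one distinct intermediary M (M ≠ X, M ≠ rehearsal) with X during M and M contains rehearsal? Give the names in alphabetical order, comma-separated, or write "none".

design_review

Target rehearsal = [June 3, June 7].
Intermediaries M with M contains rehearsal: handoff.
Via handoff — items with X during handoff: design_review.
Union: design_review.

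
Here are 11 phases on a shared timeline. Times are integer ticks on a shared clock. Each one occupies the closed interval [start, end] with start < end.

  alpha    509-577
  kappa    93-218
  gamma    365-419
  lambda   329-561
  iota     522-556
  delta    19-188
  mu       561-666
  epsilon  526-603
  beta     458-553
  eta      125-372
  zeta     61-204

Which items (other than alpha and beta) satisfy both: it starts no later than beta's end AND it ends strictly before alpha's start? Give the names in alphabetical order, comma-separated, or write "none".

delta, eta, gamma, kappa, zeta

Conditions: its start is no later than beta's end (X.start <= 553) AND its end is strictly before alpha's start (X.end < 509).
delta: start 19 <= 553? ✓; end 188 < 509? ✓ → yes.
epsilon: start 526 <= 553? ✓; end 603 < 509? ✗ → no.
eta: start 125 <= 553? ✓; end 372 < 509? ✓ → yes.
gamma: start 365 <= 553? ✓; end 419 < 509? ✓ → yes.
iota: start 522 <= 553? ✓; end 556 < 509? ✗ → no.
kappa: start 93 <= 553? ✓; end 218 < 509? ✓ → yes.
lambda: start 329 <= 553? ✓; end 561 < 509? ✗ → no.
mu: start 561 <= 553? ✗; end 666 < 509? ✗ → no.
zeta: start 61 <= 553? ✓; end 204 < 509? ✓ → yes.
Result: delta, eta, gamma, kappa, zeta.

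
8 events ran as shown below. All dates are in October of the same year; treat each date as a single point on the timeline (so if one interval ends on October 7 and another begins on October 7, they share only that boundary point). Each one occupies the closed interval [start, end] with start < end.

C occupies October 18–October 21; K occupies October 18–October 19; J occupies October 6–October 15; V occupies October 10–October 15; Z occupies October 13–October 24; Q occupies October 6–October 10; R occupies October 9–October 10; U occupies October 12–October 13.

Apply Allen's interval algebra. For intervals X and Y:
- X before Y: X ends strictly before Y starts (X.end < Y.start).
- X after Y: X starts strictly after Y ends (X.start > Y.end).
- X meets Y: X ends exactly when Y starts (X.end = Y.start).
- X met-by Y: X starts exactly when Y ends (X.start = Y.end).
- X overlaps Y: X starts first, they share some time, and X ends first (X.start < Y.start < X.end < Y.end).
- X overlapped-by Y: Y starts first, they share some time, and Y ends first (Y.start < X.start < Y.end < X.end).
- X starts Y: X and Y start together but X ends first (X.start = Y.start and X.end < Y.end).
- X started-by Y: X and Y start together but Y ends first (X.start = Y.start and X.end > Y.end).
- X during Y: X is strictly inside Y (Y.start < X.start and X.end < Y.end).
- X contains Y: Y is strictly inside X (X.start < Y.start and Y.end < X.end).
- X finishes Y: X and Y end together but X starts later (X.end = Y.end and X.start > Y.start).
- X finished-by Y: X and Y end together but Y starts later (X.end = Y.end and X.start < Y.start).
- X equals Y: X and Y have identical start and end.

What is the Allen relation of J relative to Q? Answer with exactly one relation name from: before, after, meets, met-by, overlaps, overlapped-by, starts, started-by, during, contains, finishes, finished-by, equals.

J = [October 6, October 15]; Q = [October 6, October 10].
Compare endpoints: J.start = Q.start, J.start < Q.end, J.end > Q.start, J.end > Q.end.
That pattern is 'started-by'.

started-by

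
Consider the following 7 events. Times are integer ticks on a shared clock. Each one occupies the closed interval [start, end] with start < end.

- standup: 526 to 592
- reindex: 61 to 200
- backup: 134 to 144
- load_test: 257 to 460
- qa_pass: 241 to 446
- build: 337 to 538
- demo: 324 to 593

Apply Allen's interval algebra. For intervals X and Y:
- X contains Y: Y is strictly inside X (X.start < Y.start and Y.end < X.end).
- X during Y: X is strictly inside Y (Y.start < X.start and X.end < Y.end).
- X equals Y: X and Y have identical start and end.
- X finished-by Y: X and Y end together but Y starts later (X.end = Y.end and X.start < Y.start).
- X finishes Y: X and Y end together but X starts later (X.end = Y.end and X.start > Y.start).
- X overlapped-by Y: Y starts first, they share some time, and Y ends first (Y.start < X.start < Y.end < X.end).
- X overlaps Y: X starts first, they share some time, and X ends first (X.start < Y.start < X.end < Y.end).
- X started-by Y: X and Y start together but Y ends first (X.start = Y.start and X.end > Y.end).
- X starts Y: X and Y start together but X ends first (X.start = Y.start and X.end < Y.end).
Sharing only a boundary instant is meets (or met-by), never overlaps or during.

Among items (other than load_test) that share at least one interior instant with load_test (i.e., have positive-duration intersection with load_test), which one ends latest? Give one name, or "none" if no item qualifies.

demo

Target load_test = [257, 460].
backup [134, 144] → before → excluded.
build [337, 538] → overlapped-by → candidate.
demo [324, 593] → overlapped-by → candidate.
qa_pass [241, 446] → overlaps → candidate.
reindex [61, 200] → before → excluded.
standup [526, 592] → after → excluded.
Among candidates, latest end is 593 → demo.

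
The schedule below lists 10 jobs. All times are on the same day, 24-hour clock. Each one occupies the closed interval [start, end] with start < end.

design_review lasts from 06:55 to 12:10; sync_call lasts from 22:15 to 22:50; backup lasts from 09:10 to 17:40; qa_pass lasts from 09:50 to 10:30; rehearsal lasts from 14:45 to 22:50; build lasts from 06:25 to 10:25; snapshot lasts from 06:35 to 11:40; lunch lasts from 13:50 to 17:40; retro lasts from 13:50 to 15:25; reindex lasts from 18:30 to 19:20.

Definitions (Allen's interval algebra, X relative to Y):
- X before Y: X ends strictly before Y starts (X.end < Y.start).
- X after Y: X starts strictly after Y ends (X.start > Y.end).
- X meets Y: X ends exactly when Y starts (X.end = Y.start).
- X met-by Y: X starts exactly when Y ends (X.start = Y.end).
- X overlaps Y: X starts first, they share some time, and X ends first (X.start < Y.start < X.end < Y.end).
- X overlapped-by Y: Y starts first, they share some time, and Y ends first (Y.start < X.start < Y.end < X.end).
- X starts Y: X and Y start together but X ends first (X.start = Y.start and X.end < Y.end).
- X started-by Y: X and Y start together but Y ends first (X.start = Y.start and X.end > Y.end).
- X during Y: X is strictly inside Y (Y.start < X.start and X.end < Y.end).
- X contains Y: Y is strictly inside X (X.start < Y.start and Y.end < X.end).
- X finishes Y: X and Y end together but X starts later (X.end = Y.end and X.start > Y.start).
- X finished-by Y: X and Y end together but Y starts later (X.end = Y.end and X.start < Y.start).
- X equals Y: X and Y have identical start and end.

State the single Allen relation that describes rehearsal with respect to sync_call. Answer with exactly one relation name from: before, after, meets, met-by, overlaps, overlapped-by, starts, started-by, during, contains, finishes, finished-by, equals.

finished-by

rehearsal = [14:45, 22:50]; sync_call = [22:15, 22:50].
Compare endpoints: rehearsal.start < sync_call.start, rehearsal.start < sync_call.end, rehearsal.end > sync_call.start, rehearsal.end = sync_call.end.
That pattern is 'finished-by'.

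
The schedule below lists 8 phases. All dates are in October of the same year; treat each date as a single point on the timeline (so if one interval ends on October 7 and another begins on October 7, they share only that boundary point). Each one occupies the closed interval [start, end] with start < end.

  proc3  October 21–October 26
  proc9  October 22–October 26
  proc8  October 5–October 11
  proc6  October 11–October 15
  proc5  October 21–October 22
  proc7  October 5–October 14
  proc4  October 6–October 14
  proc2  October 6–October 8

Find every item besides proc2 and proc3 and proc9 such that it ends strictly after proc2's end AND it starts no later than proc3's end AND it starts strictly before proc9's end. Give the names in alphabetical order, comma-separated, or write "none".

Conditions: its end is strictly after proc2's end (X.end > October 8) AND its start is no later than proc3's end (X.start <= October 26) AND its start is strictly before proc9's end (X.start < October 26).
proc4: end October 14 > October 8? ✓; start October 6 <= October 26? ✓; start October 6 < October 26? ✓ → yes.
proc5: end October 22 > October 8? ✓; start October 21 <= October 26? ✓; start October 21 < October 26? ✓ → yes.
proc6: end October 15 > October 8? ✓; start October 11 <= October 26? ✓; start October 11 < October 26? ✓ → yes.
proc7: end October 14 > October 8? ✓; start October 5 <= October 26? ✓; start October 5 < October 26? ✓ → yes.
proc8: end October 11 > October 8? ✓; start October 5 <= October 26? ✓; start October 5 < October 26? ✓ → yes.
Result: proc4, proc5, proc6, proc7, proc8.

proc4, proc5, proc6, proc7, proc8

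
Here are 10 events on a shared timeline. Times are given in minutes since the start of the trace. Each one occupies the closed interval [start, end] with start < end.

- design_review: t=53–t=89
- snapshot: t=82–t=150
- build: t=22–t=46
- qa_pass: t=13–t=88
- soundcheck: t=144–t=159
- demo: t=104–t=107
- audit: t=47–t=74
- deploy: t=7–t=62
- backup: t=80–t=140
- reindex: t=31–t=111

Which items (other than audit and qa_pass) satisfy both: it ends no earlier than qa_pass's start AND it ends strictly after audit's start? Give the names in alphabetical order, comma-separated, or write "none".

Conditions: its end is no earlier than qa_pass's start (X.end >= t=13) AND its end is strictly after audit's start (X.end > t=47).
backup: end t=140 >= t=13? ✓; end t=140 > t=47? ✓ → yes.
build: end t=46 >= t=13? ✓; end t=46 > t=47? ✗ → no.
demo: end t=107 >= t=13? ✓; end t=107 > t=47? ✓ → yes.
deploy: end t=62 >= t=13? ✓; end t=62 > t=47? ✓ → yes.
design_review: end t=89 >= t=13? ✓; end t=89 > t=47? ✓ → yes.
reindex: end t=111 >= t=13? ✓; end t=111 > t=47? ✓ → yes.
snapshot: end t=150 >= t=13? ✓; end t=150 > t=47? ✓ → yes.
soundcheck: end t=159 >= t=13? ✓; end t=159 > t=47? ✓ → yes.
Result: backup, demo, deploy, design_review, reindex, snapshot, soundcheck.

backup, demo, deploy, design_review, reindex, snapshot, soundcheck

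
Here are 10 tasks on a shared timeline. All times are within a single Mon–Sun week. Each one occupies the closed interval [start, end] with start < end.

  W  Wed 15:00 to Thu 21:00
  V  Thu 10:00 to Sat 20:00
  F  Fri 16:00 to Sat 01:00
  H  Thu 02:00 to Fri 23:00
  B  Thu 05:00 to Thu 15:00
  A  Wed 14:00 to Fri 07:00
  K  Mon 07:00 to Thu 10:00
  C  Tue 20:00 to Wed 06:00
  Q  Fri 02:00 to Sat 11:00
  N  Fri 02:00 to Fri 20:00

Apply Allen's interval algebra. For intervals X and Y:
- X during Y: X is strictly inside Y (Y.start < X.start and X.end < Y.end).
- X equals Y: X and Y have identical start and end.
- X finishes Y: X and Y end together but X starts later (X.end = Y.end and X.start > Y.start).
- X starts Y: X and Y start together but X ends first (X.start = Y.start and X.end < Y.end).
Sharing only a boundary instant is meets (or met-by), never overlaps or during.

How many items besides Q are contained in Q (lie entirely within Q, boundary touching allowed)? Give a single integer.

Target Q = [Fri 02:00, Sat 11:00].
A [Wed 14:00, Fri 07:00] → overlaps → no.
B [Thu 05:00, Thu 15:00] → before → no.
C [Tue 20:00, Wed 06:00] → before → no.
F [Fri 16:00, Sat 01:00] → during → counts.
H [Thu 02:00, Fri 23:00] → overlaps → no.
K [Mon 07:00, Thu 10:00] → before → no.
N [Fri 02:00, Fri 20:00] → starts → counts.
V [Thu 10:00, Sat 20:00] → contains → no.
W [Wed 15:00, Thu 21:00] → before → no.
Total: 2.

2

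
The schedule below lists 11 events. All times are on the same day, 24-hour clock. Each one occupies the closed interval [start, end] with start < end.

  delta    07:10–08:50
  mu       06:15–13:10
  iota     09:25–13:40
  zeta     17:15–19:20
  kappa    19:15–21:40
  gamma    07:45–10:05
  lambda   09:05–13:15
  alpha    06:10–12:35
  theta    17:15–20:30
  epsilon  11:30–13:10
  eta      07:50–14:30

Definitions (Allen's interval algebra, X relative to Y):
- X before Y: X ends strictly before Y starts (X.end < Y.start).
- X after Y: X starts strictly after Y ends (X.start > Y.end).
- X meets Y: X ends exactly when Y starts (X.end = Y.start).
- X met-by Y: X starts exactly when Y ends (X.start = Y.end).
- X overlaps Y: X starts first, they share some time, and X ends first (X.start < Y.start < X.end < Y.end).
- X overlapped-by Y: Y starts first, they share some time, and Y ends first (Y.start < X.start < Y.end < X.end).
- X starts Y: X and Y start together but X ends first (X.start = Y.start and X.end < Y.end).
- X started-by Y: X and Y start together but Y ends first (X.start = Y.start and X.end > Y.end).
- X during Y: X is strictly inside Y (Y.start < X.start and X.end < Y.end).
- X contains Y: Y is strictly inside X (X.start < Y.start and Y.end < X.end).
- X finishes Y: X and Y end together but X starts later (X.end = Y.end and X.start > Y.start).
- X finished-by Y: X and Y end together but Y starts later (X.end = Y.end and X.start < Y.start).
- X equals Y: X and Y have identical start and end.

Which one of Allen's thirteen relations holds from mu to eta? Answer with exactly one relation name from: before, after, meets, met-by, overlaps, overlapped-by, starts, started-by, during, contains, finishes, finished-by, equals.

mu = [06:15, 13:10]; eta = [07:50, 14:30].
Compare endpoints: mu.start < eta.start, mu.start < eta.end, mu.end > eta.start, mu.end < eta.end.
That pattern is 'overlaps'.

overlaps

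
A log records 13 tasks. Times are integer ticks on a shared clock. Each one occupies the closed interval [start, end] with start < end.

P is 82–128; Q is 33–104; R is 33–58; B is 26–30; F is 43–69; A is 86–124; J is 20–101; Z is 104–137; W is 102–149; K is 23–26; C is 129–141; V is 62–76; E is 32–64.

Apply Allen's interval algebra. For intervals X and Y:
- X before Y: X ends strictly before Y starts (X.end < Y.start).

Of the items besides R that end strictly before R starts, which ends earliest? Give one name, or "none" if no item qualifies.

Target R = [33, 58].
A [86, 124] → after → excluded.
B [26, 30] → before → candidate.
C [129, 141] → after → excluded.
E [32, 64] → contains → excluded.
F [43, 69] → overlapped-by → excluded.
J [20, 101] → contains → excluded.
K [23, 26] → before → candidate.
P [82, 128] → after → excluded.
Q [33, 104] → started-by → excluded.
V [62, 76] → after → excluded.
W [102, 149] → after → excluded.
Z [104, 137] → after → excluded.
Among candidates, earliest end is 26 → K.

K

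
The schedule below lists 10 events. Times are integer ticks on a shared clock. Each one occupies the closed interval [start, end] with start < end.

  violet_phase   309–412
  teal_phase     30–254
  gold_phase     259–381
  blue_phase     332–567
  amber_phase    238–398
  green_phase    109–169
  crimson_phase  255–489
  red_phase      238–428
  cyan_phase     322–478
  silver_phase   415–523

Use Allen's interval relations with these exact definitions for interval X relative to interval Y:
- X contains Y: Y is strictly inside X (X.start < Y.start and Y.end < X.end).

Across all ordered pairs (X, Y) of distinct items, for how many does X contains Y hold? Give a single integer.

Checking all 90 ordered pairs for relation 'contains'; matching pairs in alphabetical order:
(amber_phase, gold_phase): amber_phase contains gold_phase ✓
(blue_phase, silver_phase): blue_phase contains silver_phase ✓
(crimson_phase, cyan_phase): crimson_phase contains cyan_phase ✓
(crimson_phase, gold_phase): crimson_phase contains gold_phase ✓
(crimson_phase, violet_phase): crimson_phase contains violet_phase ✓
(red_phase, gold_phase): red_phase contains gold_phase ✓
(red_phase, violet_phase): red_phase contains violet_phase ✓
(teal_phase, green_phase): teal_phase contains green_phase ✓
Count: 8.

8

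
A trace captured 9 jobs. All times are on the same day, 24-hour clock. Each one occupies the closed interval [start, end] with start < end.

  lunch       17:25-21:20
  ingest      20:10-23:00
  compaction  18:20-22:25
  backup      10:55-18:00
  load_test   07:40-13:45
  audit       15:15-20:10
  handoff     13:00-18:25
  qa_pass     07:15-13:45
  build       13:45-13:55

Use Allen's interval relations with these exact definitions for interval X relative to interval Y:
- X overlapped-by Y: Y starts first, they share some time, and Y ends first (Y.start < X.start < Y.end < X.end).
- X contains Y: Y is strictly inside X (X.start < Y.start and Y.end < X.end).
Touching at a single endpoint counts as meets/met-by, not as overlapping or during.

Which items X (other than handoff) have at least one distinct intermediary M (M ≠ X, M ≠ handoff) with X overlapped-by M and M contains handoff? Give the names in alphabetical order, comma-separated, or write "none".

none

Target handoff = [13:00, 18:25].
Intermediaries M with M contains handoff: none.
Union: none.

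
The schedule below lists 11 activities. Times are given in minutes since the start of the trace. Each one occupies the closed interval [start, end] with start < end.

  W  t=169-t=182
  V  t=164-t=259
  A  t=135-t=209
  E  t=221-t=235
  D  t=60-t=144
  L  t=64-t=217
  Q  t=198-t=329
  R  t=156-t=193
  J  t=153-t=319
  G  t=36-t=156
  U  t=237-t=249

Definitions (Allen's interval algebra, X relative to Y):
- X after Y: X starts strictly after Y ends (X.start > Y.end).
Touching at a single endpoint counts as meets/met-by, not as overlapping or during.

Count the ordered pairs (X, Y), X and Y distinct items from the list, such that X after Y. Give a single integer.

Checking all 110 ordered pairs for relation 'after'; matching pairs in alphabetical order:
(E, A): E after A ✓
(E, D): E after D ✓
(E, G): E after G ✓
(E, L): E after L ✓
(E, R): E after R ✓
(E, W): E after W ✓
(J, D): J after D ✓
(Q, D): Q after D ✓
(Q, G): Q after G ✓
(Q, R): Q after R ✓
(Q, W): Q after W ✓
(R, D): R after D ✓
(U, A): U after A ✓
(U, D): U after D ✓
(U, E): U after E ✓
(U, G): U after G ✓
(U, L): U after L ✓
(U, R): U after R ✓
(U, W): U after W ✓
(V, D): V after D ✓
(V, G): V after G ✓
(W, D): W after D ✓
(W, G): W after G ✓
Count: 23.

23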